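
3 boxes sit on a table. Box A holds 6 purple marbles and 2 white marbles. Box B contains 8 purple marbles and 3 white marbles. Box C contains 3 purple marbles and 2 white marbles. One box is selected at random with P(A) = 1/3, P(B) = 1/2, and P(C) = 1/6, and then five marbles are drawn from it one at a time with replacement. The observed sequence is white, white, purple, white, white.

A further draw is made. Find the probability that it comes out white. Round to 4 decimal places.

Under each hypothesis, the probability of the observed sequence is: P(data | box A) = (2/8)(2/8)(6/8)(2/8)(2/8) = 0.0029297; P(data | box B) = (3/11)(3/11)(8/11)(3/11)(3/11) = 0.0040236; P(data | box C) = (2/5)(2/5)(3/5)(2/5)(2/5) = 0.01536.
The prior-weighted likelihoods are 1/3 · 0.0029297 = 0.00097656, 1/2 · 0.0040236 = 0.0020118, 1/6 · 0.01536 = 0.00256; with total 0.0055483.
The posterior is then P(box A | data) = 0.17601, P(box B | data) = 0.36259, P(box C | data) = 0.4614.
So P(white next | data) = Σ P(white next | H) P(H | data) = (1/4)(0.17601) + (3/11)(0.36259) + (2/5)(0.4614) = 0.32745.

0.3275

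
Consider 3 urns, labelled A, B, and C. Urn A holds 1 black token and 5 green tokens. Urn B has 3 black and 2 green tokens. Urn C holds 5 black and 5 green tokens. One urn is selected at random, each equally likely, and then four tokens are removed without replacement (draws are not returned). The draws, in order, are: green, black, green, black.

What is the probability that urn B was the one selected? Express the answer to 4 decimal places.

For each hypothesis, P(data | H) works out to: P(data | urn A) = (5/6)(1/5)(4/4)(0/3) = 0; P(data | urn B) = (2/5)(3/4)(1/3)(2/2) = 0.1; P(data | urn C) = (5/10)(5/9)(4/8)(4/7) = 0.079365.
Weighting by the prior gives 1/3 · 0 = 0, 1/3 · 0.1 = 0.033333, 1/3 · 0.079365 = 0.026455; these sum to 0.059788.
Hence P(urn B | data) = (0.033333) / (0.059788) = 0.55752.

0.5575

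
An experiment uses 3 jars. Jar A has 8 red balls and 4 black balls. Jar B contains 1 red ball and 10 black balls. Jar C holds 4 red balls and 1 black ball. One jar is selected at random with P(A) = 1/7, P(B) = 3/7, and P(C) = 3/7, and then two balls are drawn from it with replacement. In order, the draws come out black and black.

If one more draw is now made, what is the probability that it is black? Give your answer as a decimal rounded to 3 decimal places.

0.854

The likelihood of the observed sequence under each hypothesis: P(data | jar A) = (4/12)(4/12) = 0.11111; P(data | jar B) = (10/11)(10/11) = 0.82645; P(data | jar C) = (1/5)(1/5) = 0.04.
Multiplying each by its prior: 1/7 · 0.11111 = 0.015873, 3/7 · 0.82645 = 0.35419, 3/7 · 0.04 = 0.017143; summing to 0.38721.
The posterior is then P(jar A | data) = 0.040994, P(jar B | data) = 0.91473, P(jar C | data) = 0.044273.
So P(black next | data) = Σ P(black next | H) P(H | data) = (1/3)(0.040994) + (10/11)(0.91473) + (1/5)(0.044273) = 0.85409.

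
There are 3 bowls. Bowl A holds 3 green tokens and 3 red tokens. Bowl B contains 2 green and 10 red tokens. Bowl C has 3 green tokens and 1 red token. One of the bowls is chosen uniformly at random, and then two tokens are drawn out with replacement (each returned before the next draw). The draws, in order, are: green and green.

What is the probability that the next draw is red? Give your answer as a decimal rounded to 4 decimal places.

0.3437

For each hypothesis, P(data | H) works out to: P(data | bowl A) = (3/6)(3/6) = 1/4; P(data | bowl B) = (2/12)(2/12) = 1/36; P(data | bowl C) = (3/4)(3/4) = 9/16.
Multiplying each by its prior: 1/3 · 1/4 = 1/12, 1/3 · 1/36 = 1/108, 1/3 · 9/16 = 3/16; these sum to 121/432.
Normalising, the posterior is P(bowl A | data) = 0.29752, P(bowl B | data) = 0.033058, P(bowl C | data) = 0.66942.
Averaging over the posterior, P(red next | data) = (1/2)(0.29752) + (5/6)(0.033058) + (1/4)(0.66942) = 0.34366.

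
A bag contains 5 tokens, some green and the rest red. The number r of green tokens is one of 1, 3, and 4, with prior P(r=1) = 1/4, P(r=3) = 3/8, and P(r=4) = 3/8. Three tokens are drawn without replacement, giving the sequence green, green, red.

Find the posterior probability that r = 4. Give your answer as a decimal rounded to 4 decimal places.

For each hypothesis, P(data | H) works out to: P(data | r = 1) = (1/5)(0/4) = 0; P(data | r = 3) = (3/5)(2/4)(2/3) = 1/5; P(data | r = 4) = (4/5)(3/4)(1/3) = 1/5.
Multiplying each by its prior: 1/4 · 0 = 0, 3/8 · 1/5 = 3/40, 3/8 · 1/5 = 3/40; these sum to 3/20.
So P(r = 4 | data) = (3/40) / (3/20) = 1/2.

0.5000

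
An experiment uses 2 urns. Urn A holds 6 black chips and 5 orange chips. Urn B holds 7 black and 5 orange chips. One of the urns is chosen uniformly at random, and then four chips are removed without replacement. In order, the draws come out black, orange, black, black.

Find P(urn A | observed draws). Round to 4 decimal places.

For each hypothesis, P(data | H) works out to: P(data | urn A) = (6/11)(5/10)(5/9)(4/8) = 5/66; P(data | urn B) = (7/12)(5/11)(6/10)(5/9) = 35/396.
Weighting by the prior gives 1/2 · 5/66 = 5/132, 1/2 · 35/396 = 35/792; summing to 65/792.
By Bayes' rule, P(urn A | data) = (5/132) / (65/792) = 6/13.

0.4615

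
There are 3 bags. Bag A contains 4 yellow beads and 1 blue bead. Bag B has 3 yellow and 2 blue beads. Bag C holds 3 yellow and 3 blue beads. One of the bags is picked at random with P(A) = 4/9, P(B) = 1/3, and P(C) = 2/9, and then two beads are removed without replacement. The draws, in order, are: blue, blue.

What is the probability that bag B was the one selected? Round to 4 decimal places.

0.4286

Under each hypothesis, the probability of the observed sequence is: P(data | bag A) = (1/5)(0/4) = 0; P(data | bag B) = (2/5)(1/4) = 1/10; P(data | bag C) = (3/6)(2/5) = 1/5.
Weighting by the prior gives 4/9 · 0 = 0, 1/3 · 1/10 = 1/30, 2/9 · 1/5 = 2/45; summing to 7/90.
Therefore the posterior P(bag B | data) = (1/30) / (7/90) = 3/7.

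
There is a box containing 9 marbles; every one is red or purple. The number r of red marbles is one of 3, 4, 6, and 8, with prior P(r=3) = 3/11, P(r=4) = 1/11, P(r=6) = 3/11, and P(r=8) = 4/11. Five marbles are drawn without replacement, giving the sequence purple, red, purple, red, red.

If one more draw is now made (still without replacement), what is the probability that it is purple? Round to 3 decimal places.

The likelihood of the observed sequence under each hypothesis: P(data | r = 3) = (6/9)(3/8)(5/7)(2/6)(1/5) = 0.011905; P(data | r = 4) = (5/9)(4/8)(4/7)(3/6)(2/5) = 0.031746; P(data | r = 6) = (3/9)(6/8)(2/7)(5/6)(4/5) = 0.047619; P(data | r = 8) = (1/9)(8/8)(0/7) = 0.
Weighting by the prior gives 3/11 · 0.011905 = 0.0032468, 1/11 · 0.031746 = 0.002886, 3/11 · 0.047619 = 0.012987, 4/11 · 0 = 0; summing to 0.01912.
Normalising, the posterior is P(r = 3 | data) = 0.16981, P(r = 4 | data) = 0.15094, P(r = 6 | data) = 0.67925, P(r = 8 | data) = 0.
Averaging over the posterior, P(purple next | data) = (1)(0.16981) + (3/4)(0.15094) + (1/4)(0.67925) = 0.45283.

0.453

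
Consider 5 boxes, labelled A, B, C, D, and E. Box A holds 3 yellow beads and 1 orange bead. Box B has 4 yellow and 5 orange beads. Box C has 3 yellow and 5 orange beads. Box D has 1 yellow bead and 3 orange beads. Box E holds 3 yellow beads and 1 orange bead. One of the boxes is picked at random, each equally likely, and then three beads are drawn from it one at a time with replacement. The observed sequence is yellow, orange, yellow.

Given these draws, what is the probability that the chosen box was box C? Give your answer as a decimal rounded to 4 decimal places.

0.1672

The likelihood of the observed sequence under each hypothesis: P(data | box A) = (3/4)(1/4)(3/4) = 0.14062; P(data | box B) = (4/9)(5/9)(4/9) = 0.10974; P(data | box C) = (3/8)(5/8)(3/8) = 0.087891; P(data | box D) = (1/4)(3/4)(1/4) = 0.046875; P(data | box E) = (3/4)(1/4)(3/4) = 0.14062.
The prior-weighted likelihoods are 1/5 · 0.14062 = 0.028125, 1/5 · 0.10974 = 0.021948, 1/5 · 0.087891 = 0.017578, 1/5 · 0.046875 = 0.009375, 1/5 · 0.14062 = 0.028125; summing to 0.10515.
By Bayes' rule, P(box C | data) = (0.017578) / (0.10515) = 0.16717.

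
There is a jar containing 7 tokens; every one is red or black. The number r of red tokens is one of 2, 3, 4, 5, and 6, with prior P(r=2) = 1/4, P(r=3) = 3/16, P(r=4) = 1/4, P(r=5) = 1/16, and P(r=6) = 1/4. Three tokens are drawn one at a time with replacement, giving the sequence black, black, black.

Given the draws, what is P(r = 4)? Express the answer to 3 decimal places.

For each hypothesis, P(data | H) works out to: P(data | r = 2) = (5/7)(5/7)(5/7) = 0.36443; P(data | r = 3) = (4/7)(4/7)(4/7) = 0.18659; P(data | r = 4) = (3/7)(3/7)(3/7) = 0.078717; P(data | r = 5) = (2/7)(2/7)(2/7) = 0.023324; P(data | r = 6) = (1/7)(1/7)(1/7) = 0.0029155.
Weighting by the prior gives 1/4 · 0.36443 = 0.091108, 3/16 · 0.18659 = 0.034985, 1/4 · 0.078717 = 0.019679, 1/16 · 0.023324 = 0.0014577, 1/4 · 0.0029155 = 0.00072886; with total 0.14796.
Hence P(r = 4 | data) = (0.019679) / (0.14796) = 0.133.

0.133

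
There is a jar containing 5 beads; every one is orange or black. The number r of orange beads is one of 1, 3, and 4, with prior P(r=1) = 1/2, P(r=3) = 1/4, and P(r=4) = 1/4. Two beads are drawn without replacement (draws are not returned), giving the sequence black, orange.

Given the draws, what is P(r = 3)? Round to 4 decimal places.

0.3333

Compute the likelihood of the observed sequence for each case: P(data | r = 1) = (4/5)(1/4) = 1/5; P(data | r = 3) = (2/5)(3/4) = 3/10; P(data | r = 4) = (1/5)(4/4) = 1/5.
Weighting by the prior gives 1/2 · 1/5 = 1/10, 1/4 · 3/10 = 3/40, 1/4 · 1/5 = 1/20; summing to 9/40.
By Bayes' rule, P(r = 3 | data) = (3/40) / (9/40) = 1/3.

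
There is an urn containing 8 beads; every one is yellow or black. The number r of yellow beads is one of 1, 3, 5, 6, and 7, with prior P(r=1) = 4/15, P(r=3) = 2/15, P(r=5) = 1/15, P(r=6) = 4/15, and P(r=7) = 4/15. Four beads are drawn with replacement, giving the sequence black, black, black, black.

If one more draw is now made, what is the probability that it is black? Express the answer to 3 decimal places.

0.839

Under each hypothesis, the probability of the observed sequence is: P(data | r = 1) = (7/8)(7/8)(7/8)(7/8) = 0.58618; P(data | r = 3) = (5/8)(5/8)(5/8)(5/8) = 0.15259; P(data | r = 5) = (3/8)(3/8)(3/8)(3/8) = 0.019775; P(data | r = 6) = (2/8)(2/8)(2/8)(2/8) = 0.0039062; P(data | r = 7) = (1/8)(1/8)(1/8)(1/8) = 0.00024414.
The prior-weighted likelihoods are 4/15 · 0.58618 = 0.15632, 2/15 · 0.15259 = 0.020345, 1/15 · 0.019775 = 0.0013184, 4/15 · 0.0039062 = 0.0010417, 4/15 · 0.00024414 = 6.5104e-05; with total 0.17909.
The posterior is then P(r = 1 | data) = 0.87285, P(r = 3 | data) = 0.11361, P(r = 5 | data) = 0.0073616, P(r = 6 | data) = 0.0058166, P(r = 7 | data) = 0.00036354.
Averaging over the posterior, P(black next | data) = (7/8)(0.87285) + (5/8)(0.11361) + (3/8)(0.0073616) + (1/4)(0.0058166) + (1/8)(0.00036354) = 0.83901.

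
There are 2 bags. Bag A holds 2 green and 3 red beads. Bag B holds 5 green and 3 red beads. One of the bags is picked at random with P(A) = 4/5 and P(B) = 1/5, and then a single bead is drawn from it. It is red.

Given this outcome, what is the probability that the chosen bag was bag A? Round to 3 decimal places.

0.865

The likelihood of this draw under each hypothesis: P(data | bag A) = (3/5) = 3/5; P(data | bag B) = (3/8) = 3/8.
The prior-weighted likelihoods are 4/5 · 3/5 = 12/25, 1/5 · 3/8 = 3/40; summing to 111/200.
By Bayes' rule, P(bag A | data) = (12/25) / (111/200) = 32/37.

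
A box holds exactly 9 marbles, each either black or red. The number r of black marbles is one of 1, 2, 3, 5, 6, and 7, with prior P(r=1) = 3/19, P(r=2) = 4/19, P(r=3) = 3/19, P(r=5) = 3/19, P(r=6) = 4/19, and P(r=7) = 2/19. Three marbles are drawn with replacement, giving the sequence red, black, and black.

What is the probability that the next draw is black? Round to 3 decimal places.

Compute the likelihood of the observed sequence for each case: P(data | r = 1) = (8/9)(1/9)(1/9) = 0.010974; P(data | r = 2) = (7/9)(2/9)(2/9) = 0.038409; P(data | r = 3) = (6/9)(3/9)(3/9) = 0.074074; P(data | r = 5) = (4/9)(5/9)(5/9) = 0.13717; P(data | r = 6) = (3/9)(6/9)(6/9) = 0.14815; P(data | r = 7) = (2/9)(7/9)(7/9) = 0.13443.
Multiplying each by its prior: 3/19 · 0.010974 = 0.0017327, 4/19 · 0.038409 = 0.0080861, 3/19 · 0.074074 = 0.011696, 3/19 · 0.13717 = 0.021659, 4/19 · 0.14815 = 0.031189, 2/19 · 0.13443 = 0.014151; with total 0.088513.
Normalising, the posterior is P(r = 1 | data) = 0.019576, P(r = 2 | data) = 0.091354, P(r = 3 | data) = 0.13214, P(r = 5 | data) = 0.2447, P(r = 6 | data) = 0.35237, P(r = 7 | data) = 0.15987.
The predictive probability is P(black next | data) = (1/9)(0.019576) + (2/9)(0.091354) + (1/3)(0.13214) + (5/9)(0.2447) + (2/3)(0.35237) + (7/9)(0.15987) = 0.56172.

0.562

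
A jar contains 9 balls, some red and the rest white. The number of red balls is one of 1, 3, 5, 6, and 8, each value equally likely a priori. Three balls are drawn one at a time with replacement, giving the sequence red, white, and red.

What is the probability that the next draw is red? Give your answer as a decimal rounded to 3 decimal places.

0.609

Compute the likelihood of the observed sequence for each case: P(data | r = 1) = (1/9)(8/9)(1/9) = 0.010974; P(data | r = 3) = (3/9)(6/9)(3/9) = 0.074074; P(data | r = 5) = (5/9)(4/9)(5/9) = 0.13717; P(data | r = 6) = (6/9)(3/9)(6/9) = 0.14815; P(data | r = 8) = (8/9)(1/9)(8/9) = 0.087791.
The prior-weighted likelihoods are 1/5 · 0.010974 = 0.0021948, 1/5 · 0.074074 = 0.014815, 1/5 · 0.13717 = 0.027435, 1/5 · 0.14815 = 0.02963, 1/5 · 0.087791 = 0.017558; summing to 0.091632.
The posterior is then P(r = 1 | data) = 0.023952, P(r = 3 | data) = 0.16168, P(r = 5 | data) = 0.2994, P(r = 6 | data) = 0.32335, P(r = 8 | data) = 0.19162.
So P(red next | data) = Σ P(red next | H) P(H | data) = (1/9)(0.023952) + (1/3)(0.16168) + (5/9)(0.2994) + (2/3)(0.32335) + (8/9)(0.19162) = 0.60878.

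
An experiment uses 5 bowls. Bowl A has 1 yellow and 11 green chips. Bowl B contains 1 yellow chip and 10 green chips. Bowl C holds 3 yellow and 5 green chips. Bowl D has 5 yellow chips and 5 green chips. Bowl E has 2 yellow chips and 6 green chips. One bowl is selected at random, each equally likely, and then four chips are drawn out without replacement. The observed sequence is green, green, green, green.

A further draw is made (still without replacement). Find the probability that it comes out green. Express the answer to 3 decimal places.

0.780

Under each hypothesis, the probability of the observed sequence is: P(data | bowl A) = (11/12)(10/11)(9/10)(8/9) = 2/3; P(data | bowl B) = (10/11)(9/10)(8/9)(7/8) = 7/11; P(data | bowl C) = (5/8)(4/7)(3/6)(2/5) = 1/14; P(data | bowl D) = (5/10)(4/9)(3/8)(2/7) = 1/42; P(data | bowl E) = (6/8)(5/7)(4/6)(3/5) = 3/14.
Weighting by the prior gives 1/5 · 2/3 = 2/15, 1/5 · 7/11 = 7/55, 1/5 · 1/14 = 1/70, 1/5 · 1/42 = 1/210, 1/5 · 3/14 = 3/70; with total 149/462.
Normalising, the posterior is P(bowl A | data) = 0.41342, P(bowl B | data) = 0.39463, P(bowl C | data) = 0.044295, P(bowl D | data) = 0.014765, P(bowl E | data) = 0.13289.
Averaging over the posterior, P(green next | data) = (7/8)(0.41342) + (6/7)(0.39463) + (1/4)(0.044295) + (1/6)(0.014765) + (1/2)(0.13289) = 0.77998.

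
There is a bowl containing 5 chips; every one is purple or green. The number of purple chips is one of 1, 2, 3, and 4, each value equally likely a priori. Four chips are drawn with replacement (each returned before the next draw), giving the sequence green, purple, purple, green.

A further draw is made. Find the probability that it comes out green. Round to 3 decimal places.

Compute the likelihood of the observed sequence for each case: P(data | r = 1) = (4/5)(1/5)(1/5)(4/5) = 16/625; P(data | r = 2) = (3/5)(2/5)(2/5)(3/5) = 36/625; P(data | r = 3) = (2/5)(3/5)(3/5)(2/5) = 36/625; P(data | r = 4) = (1/5)(4/5)(4/5)(1/5) = 16/625.
Weighting by the prior gives 1/4 · 16/625 = 4/625, 1/4 · 36/625 = 9/625, 1/4 · 36/625 = 9/625, 1/4 · 16/625 = 4/625; with total 26/625.
Dividing through by the total gives posterior P(r = 1 | data) = 2/13, P(r = 2 | data) = 9/26, P(r = 3 | data) = 9/26, P(r = 4 | data) = 2/13.
Averaging over the posterior, P(green next | data) = (4/5)(2/13) + (3/5)(9/26) + (2/5)(9/26) + (1/5)(2/13) = 1/2.

0.500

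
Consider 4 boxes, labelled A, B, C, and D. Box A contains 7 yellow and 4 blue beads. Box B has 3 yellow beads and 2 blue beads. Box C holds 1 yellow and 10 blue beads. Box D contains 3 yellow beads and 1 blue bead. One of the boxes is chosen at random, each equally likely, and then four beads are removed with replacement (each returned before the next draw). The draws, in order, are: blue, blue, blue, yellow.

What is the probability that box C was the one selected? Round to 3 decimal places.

For each hypothesis, P(data | H) works out to: P(data | box A) = (4/11)(4/11)(4/11)(7/11) = 0.030599; P(data | box B) = (2/5)(2/5)(2/5)(3/5) = 0.0384; P(data | box C) = (10/11)(10/11)(10/11)(1/11) = 0.068301; P(data | box D) = (1/4)(1/4)(1/4)(3/4) = 0.011719.
The prior-weighted likelihoods are 1/4 · 0.030599 = 0.0076498, 1/4 · 0.0384 = 0.0096, 1/4 · 0.068301 = 0.017075, 1/4 · 0.011719 = 0.0029297; summing to 0.037255.
By Bayes' rule, P(box C | data) = (0.017075) / (0.037255) = 0.45834.

0.458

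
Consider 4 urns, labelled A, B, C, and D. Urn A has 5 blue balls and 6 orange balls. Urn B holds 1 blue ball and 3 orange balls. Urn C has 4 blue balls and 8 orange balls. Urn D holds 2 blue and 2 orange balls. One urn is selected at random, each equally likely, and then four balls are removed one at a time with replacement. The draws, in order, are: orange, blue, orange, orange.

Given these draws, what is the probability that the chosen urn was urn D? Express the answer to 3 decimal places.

The likelihood of the observed sequence under each hypothesis: P(data | urn A) = (6/11)(5/11)(6/11)(6/11) = 0.073765; P(data | urn B) = (3/4)(1/4)(3/4)(3/4) = 0.10547; P(data | urn C) = (8/12)(4/12)(8/12)(8/12) = 0.098765; P(data | urn D) = (2/4)(2/4)(2/4)(2/4) = 0.0625.
Weighting by the prior gives 1/4 · 0.073765 = 0.018441, 1/4 · 0.10547 = 0.026367, 1/4 · 0.098765 = 0.024691, 1/4 · 0.0625 = 0.015625; with total 0.085125.
By Bayes' rule, P(urn D | data) = (0.015625) / (0.085125) = 0.18355.

0.184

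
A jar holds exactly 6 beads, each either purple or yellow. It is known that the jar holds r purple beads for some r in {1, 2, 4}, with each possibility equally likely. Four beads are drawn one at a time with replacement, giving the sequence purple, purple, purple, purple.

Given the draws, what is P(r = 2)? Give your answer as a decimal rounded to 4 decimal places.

0.0586

Under each hypothesis, the probability of the observed sequence is: P(data | r = 1) = (1/6)(1/6)(1/6)(1/6) = 0.0007716; P(data | r = 2) = (2/6)(2/6)(2/6)(2/6) = 0.012346; P(data | r = 4) = (4/6)(4/6)(4/6)(4/6) = 0.19753.
Weighting by the prior gives 1/3 · 0.0007716 = 0.0002572, 1/3 · 0.012346 = 0.0041152, 1/3 · 0.19753 = 0.065844; summing to 0.070216.
By Bayes' rule, P(r = 2 | data) = (0.0041152) / (0.070216) = 0.058608.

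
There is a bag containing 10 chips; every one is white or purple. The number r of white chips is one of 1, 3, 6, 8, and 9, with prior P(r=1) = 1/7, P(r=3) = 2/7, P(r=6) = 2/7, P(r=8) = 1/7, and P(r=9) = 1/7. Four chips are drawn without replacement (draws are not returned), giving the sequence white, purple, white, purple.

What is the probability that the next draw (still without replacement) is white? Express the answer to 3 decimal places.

0.506

Under each hypothesis, the probability of the observed sequence is: P(data | r = 1) = (1/10)(9/9)(0/8) = 0; P(data | r = 3) = (3/10)(7/9)(2/8)(6/7) = 0.05; P(data | r = 6) = (6/10)(4/9)(5/8)(3/7) = 0.071429; P(data | r = 8) = (8/10)(2/9)(7/8)(1/7) = 0.022222; P(data | r = 9) = (9/10)(1/9)(8/8)(0/7) = 0.
The prior-weighted likelihoods are 1/7 · 0 = 0, 2/7 · 0.05 = 0.014286, 2/7 · 0.071429 = 0.020408, 1/7 · 0.022222 = 0.0031746, 1/7 · 0 = 0; with total 0.037868.
Dividing through by the total gives posterior P(r = 1 | data) = 0, P(r = 3 | data) = 0.37725, P(r = 6 | data) = 0.53892, P(r = 8 | data) = 0.083832, P(r = 9 | data) = 0.
The predictive probability is P(white next | data) = (1/6)(0.37725) + (2/3)(0.53892) + (1)(0.083832) = 0.50599.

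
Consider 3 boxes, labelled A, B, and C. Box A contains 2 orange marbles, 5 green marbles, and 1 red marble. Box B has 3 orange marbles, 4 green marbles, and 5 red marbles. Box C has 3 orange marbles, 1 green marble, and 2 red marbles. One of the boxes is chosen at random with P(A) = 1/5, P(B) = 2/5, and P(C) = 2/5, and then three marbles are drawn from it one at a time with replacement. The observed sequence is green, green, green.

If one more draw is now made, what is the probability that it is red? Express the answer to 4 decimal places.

Compute the likelihood of the observed sequence for each case: P(data | box A) = (5/8)(5/8)(5/8) = 0.24414; P(data | box B) = (4/12)(4/12)(4/12) = 0.037037; P(data | box C) = (1/6)(1/6)(1/6) = 0.0046296.
Weighting by the prior gives 1/5 · 0.24414 = 0.048828, 2/5 · 0.037037 = 0.014815, 2/5 · 0.0046296 = 0.0018519; with total 0.065495.
Normalising, the posterior is P(box A | data) = 0.74553, P(box B | data) = 0.2262, P(box C | data) = 0.028275.
Averaging over the posterior, P(red next | data) = (1/8)(0.74553) + (5/12)(0.2262) + (1/3)(0.028275) = 0.19687.

0.1969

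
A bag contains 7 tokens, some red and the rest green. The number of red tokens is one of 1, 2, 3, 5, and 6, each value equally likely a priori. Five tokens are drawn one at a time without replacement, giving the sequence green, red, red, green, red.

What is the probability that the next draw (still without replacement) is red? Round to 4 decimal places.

Under each hypothesis, the probability of the observed sequence is: P(data | r = 1) = (6/7)(1/6)(0/5) = 0; P(data | r = 2) = (5/7)(2/6)(1/5)(4/4)(0/3) = 0; P(data | r = 3) = (4/7)(3/6)(2/5)(3/4)(1/3) = 1/35; P(data | r = 5) = (2/7)(5/6)(4/5)(1/4)(3/3) = 1/21; P(data | r = 6) = (1/7)(6/6)(5/5)(0/4) = 0.
The prior-weighted likelihoods are 1/5 · 0 = 0, 1/5 · 0 = 0, 1/5 · 1/35 = 1/175, 1/5 · 1/21 = 1/105, 1/5 · 0 = 0; these sum to 8/525.
Dividing through by the total gives posterior P(r = 1 | data) = 0, P(r = 2 | data) = 0, P(r = 3 | data) = 3/8, P(r = 5 | data) = 5/8, P(r = 6 | data) = 0.
Averaging over the posterior, P(red next | data) = (0)(3/8) + (1)(5/8) = 5/8.

0.6250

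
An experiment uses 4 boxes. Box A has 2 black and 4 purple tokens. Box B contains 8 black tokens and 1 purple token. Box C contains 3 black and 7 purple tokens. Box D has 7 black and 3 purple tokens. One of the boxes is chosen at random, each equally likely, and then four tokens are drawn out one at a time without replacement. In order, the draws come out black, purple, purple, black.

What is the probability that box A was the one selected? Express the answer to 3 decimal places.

0.400

Compute the likelihood of the observed sequence for each case: P(data | box A) = (2/6)(4/5)(3/4)(1/3) = 1/15; P(data | box B) = (8/9)(1/8)(0/7) = 0; P(data | box C) = (3/10)(7/9)(6/8)(2/7) = 1/20; P(data | box D) = (7/10)(3/9)(2/8)(6/7) = 1/20.
The prior-weighted likelihoods are 1/4 · 1/15 = 1/60, 1/4 · 0 = 0, 1/4 · 1/20 = 1/80, 1/4 · 1/20 = 1/80; with total 1/24.
Therefore the posterior P(box A | data) = (1/60) / (1/24) = 2/5.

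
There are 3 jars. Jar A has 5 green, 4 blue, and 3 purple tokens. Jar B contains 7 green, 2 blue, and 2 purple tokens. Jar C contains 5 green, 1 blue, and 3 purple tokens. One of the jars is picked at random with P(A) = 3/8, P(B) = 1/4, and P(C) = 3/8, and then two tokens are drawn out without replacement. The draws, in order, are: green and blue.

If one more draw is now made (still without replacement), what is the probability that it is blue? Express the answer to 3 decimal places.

The likelihood of the observed sequence under each hypothesis: P(data | jar A) = (5/12)(4/11) = 0.15152; P(data | jar B) = (7/11)(2/10) = 0.12727; P(data | jar C) = (5/9)(1/8) = 0.069444.
Weighting by the prior gives 3/8 · 0.15152 = 0.056818, 1/4 · 0.12727 = 0.031818, 3/8 · 0.069444 = 0.026042; with total 0.11468.
The posterior is then P(jar A | data) = 0.49546, P(jar B | data) = 0.27746, P(jar C | data) = 0.22709.
So P(blue next | data) = Σ P(blue next | H) P(H | data) = (3/10)(0.49546) + (1/9)(0.27746) + (0)(0.22709) = 0.17947.

0.179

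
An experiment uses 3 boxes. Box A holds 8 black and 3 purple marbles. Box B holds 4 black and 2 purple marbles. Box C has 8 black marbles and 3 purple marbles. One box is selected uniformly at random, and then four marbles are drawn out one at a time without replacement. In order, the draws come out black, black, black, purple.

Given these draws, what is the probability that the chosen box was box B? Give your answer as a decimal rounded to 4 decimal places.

The likelihood of the observed sequence under each hypothesis: P(data | box A) = (8/11)(7/10)(6/9)(3/8) = 7/55; P(data | box B) = (4/6)(3/5)(2/4)(2/3) = 2/15; P(data | box C) = (8/11)(7/10)(6/9)(3/8) = 7/55.
Multiplying each by its prior: 1/3 · 7/55 = 7/165, 1/3 · 2/15 = 2/45, 1/3 · 7/55 = 7/165; summing to 64/495.
Hence P(box B | data) = (2/45) / (64/495) = 11/32.

0.3438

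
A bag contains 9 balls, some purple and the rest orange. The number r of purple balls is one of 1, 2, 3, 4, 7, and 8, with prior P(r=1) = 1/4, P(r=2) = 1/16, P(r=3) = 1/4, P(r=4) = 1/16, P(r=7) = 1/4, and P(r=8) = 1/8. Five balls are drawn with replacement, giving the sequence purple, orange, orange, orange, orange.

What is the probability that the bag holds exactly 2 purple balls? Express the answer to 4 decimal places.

0.1210

For each hypothesis, P(data | H) works out to: P(data | r = 1) = (1/9)(8/9)(8/9)(8/9)(8/9) = 0.069366; P(data | r = 2) = (2/9)(7/9)(7/9)(7/9)(7/9) = 0.081322; P(data | r = 3) = (3/9)(6/9)(6/9)(6/9)(6/9) = 0.065844; P(data | r = 4) = (4/9)(5/9)(5/9)(5/9)(5/9) = 0.042338; P(data | r = 7) = (7/9)(2/9)(2/9)(2/9)(2/9) = 0.0018967; P(data | r = 8) = (8/9)(1/9)(1/9)(1/9)(1/9) = 0.00013548.
The prior-weighted likelihoods are 1/4 · 0.069366 = 0.017342, 1/16 · 0.081322 = 0.0050826, 1/4 · 0.065844 = 0.016461, 1/16 · 0.042338 = 0.0026461, 1/4 · 0.0018967 = 0.00047418, 1/8 · 0.00013548 = 1.6935e-05; summing to 0.042022.
So P(r = 2 | data) = (0.0050826) / (0.042022) = 0.12095.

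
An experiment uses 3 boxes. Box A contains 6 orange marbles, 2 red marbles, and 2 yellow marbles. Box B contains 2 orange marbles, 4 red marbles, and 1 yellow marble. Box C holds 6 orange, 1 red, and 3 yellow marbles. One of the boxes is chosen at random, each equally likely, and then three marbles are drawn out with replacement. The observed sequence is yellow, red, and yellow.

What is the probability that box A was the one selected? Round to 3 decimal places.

0.279

Under each hypothesis, the probability of the observed sequence is: P(data | box A) = (2/10)(2/10)(2/10) = 0.008; P(data | box B) = (1/7)(4/7)(1/7) = 0.011662; P(data | box C) = (3/10)(1/10)(3/10) = 0.009.
Multiplying each by its prior: 1/3 · 0.008 = 0.0026667, 1/3 · 0.011662 = 0.0038873, 1/3 · 0.009 = 0.003; with total 0.0095539.
Therefore the posterior P(box A | data) = (0.0026667) / (0.0095539) = 0.27912.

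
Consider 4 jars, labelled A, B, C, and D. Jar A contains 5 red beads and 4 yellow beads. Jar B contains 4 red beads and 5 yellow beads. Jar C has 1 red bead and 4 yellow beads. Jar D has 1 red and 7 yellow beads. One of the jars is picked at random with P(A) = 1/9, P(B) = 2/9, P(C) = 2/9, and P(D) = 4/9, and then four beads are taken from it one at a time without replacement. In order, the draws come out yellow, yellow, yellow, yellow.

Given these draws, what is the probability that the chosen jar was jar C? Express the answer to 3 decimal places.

0.161

For each hypothesis, P(data | H) works out to: P(data | jar A) = (4/9)(3/8)(2/7)(1/6) = 0.0079365; P(data | jar B) = (5/9)(4/8)(3/7)(2/6) = 0.039683; P(data | jar C) = (4/5)(3/4)(2/3)(1/2) = 0.2; P(data | jar D) = (7/8)(6/7)(5/6)(4/5) = 0.5.
Weighting by the prior gives 1/9 · 0.0079365 = 0.00088183, 2/9 · 0.039683 = 0.0088183, 2/9 · 0.2 = 0.044444, 4/9 · 0.5 = 0.22222; these sum to 0.27637.
So P(jar C | data) = (0.044444) / (0.27637) = 0.16082.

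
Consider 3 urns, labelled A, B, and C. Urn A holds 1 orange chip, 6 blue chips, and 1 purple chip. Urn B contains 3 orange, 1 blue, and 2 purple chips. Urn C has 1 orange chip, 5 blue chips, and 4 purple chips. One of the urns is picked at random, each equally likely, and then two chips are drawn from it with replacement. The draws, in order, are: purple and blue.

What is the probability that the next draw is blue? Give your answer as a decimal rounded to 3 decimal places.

The likelihood of the observed sequence under each hypothesis: P(data | urn A) = (1/8)(6/8) = 0.09375; P(data | urn B) = (2/6)(1/6) = 0.055556; P(data | urn C) = (4/10)(5/10) = 0.2.
Multiplying each by its prior: 1/3 · 0.09375 = 0.03125, 1/3 · 0.055556 = 0.018519, 1/3 · 0.2 = 0.066667; summing to 0.11644.
Dividing through by the total gives posterior P(urn A | data) = 0.26839, P(urn B | data) = 0.15905, P(urn C | data) = 0.57256.
The predictive probability is P(blue next | data) = (3/4)(0.26839) + (1/6)(0.15905) + (1/2)(0.57256) = 0.51408.

0.514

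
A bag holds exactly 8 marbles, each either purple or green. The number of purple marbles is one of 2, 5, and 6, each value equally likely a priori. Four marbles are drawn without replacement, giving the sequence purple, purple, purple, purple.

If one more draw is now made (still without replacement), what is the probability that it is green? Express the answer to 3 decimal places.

0.563

The likelihood of the observed sequence under each hypothesis: P(data | r = 2) = (2/8)(1/7)(0/6) = 0; P(data | r = 5) = (5/8)(4/7)(3/6)(2/5) = 1/14; P(data | r = 6) = (6/8)(5/7)(4/6)(3/5) = 3/14.
Multiplying each by its prior: 1/3 · 0 = 0, 1/3 · 1/14 = 1/42, 1/3 · 3/14 = 1/14; with total 2/21.
Normalising, the posterior is P(r = 2 | data) = 0, P(r = 5 | data) = 1/4, P(r = 6 | data) = 3/4.
The predictive probability is P(green next | data) = (3/4)(1/4) + (1/2)(3/4) = 9/16.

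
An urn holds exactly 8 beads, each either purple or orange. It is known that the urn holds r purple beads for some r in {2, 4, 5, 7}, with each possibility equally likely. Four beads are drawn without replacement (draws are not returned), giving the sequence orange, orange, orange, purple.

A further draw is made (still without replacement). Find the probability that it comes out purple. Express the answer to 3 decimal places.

The likelihood of the observed sequence under each hypothesis: P(data | r = 2) = (6/8)(5/7)(4/6)(2/5) = 0.14286; P(data | r = 4) = (4/8)(3/7)(2/6)(4/5) = 0.057143; P(data | r = 5) = (3/8)(2/7)(1/6)(5/5) = 0.017857; P(data | r = 7) = (1/8)(0/7) = 0.
The prior-weighted likelihoods are 1/4 · 0.14286 = 0.035714, 1/4 · 0.057143 = 0.014286, 1/4 · 0.017857 = 0.0044643, 1/4 · 0 = 0; summing to 0.054464.
Normalising, the posterior is P(r = 2 | data) = 0.65574, P(r = 4 | data) = 0.2623, P(r = 5 | data) = 0.081967, P(r = 7 | data) = 0.
The predictive probability is P(purple next | data) = (1/4)(0.65574) + (3/4)(0.2623) + (1)(0.081967) = 0.44262.

0.443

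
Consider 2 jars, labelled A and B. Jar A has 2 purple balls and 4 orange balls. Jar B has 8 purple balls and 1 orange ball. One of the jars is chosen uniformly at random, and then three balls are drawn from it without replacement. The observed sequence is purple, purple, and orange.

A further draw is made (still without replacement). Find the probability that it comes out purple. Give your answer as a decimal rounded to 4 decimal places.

0.6250

The likelihood of the observed sequence under each hypothesis: P(data | jar A) = (2/6)(1/5)(4/4) = 1/15; P(data | jar B) = (8/9)(7/8)(1/7) = 1/9.
The prior-weighted likelihoods are 1/2 · 1/15 = 1/30, 1/2 · 1/9 = 1/18; these sum to 4/45.
Dividing through by the total gives posterior P(jar A | data) = 3/8, P(jar B | data) = 5/8.
Averaging over the posterior, P(purple next | data) = (0)(3/8) + (1)(5/8) = 5/8.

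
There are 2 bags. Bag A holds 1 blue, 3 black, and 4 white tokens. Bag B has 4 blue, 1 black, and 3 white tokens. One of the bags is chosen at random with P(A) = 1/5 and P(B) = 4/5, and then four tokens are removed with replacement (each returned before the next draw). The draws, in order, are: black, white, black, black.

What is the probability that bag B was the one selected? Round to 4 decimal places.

0.1000

For each hypothesis, P(data | H) works out to: P(data | bag A) = (3/8)(4/8)(3/8)(3/8) = 0.026367; P(data | bag B) = (1/8)(3/8)(1/8)(1/8) = 0.00073242.
Multiplying each by its prior: 1/5 · 0.026367 = 0.0052734, 4/5 · 0.00073242 = 0.00058594; summing to 0.0058594.
By Bayes' rule, P(bag B | data) = (0.00058594) / (0.0058594) = 0.1.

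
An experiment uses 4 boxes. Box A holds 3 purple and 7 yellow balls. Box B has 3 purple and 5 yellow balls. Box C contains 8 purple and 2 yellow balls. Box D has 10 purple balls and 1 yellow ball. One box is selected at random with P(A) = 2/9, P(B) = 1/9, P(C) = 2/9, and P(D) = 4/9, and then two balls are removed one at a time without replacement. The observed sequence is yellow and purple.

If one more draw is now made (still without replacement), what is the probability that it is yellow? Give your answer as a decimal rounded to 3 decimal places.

0.394

Under each hypothesis, the probability of the observed sequence is: P(data | box A) = (7/10)(3/9) = 0.23333; P(data | box B) = (5/8)(3/7) = 0.26786; P(data | box C) = (2/10)(8/9) = 0.17778; P(data | box D) = (1/11)(10/10) = 0.090909.
The prior-weighted likelihoods are 2/9 · 0.23333 = 0.051852, 1/9 · 0.26786 = 0.029762, 2/9 · 0.17778 = 0.039506, 4/9 · 0.090909 = 0.040404; with total 0.16152.
The posterior is then P(box A | data) = 0.32102, P(box B | data) = 0.18426, P(box C | data) = 0.24458, P(box D | data) = 0.25014.
The predictive probability is P(yellow next | data) = (3/4)(0.32102) + (2/3)(0.18426) + (1/8)(0.24458) + (0)(0.25014) = 0.39417.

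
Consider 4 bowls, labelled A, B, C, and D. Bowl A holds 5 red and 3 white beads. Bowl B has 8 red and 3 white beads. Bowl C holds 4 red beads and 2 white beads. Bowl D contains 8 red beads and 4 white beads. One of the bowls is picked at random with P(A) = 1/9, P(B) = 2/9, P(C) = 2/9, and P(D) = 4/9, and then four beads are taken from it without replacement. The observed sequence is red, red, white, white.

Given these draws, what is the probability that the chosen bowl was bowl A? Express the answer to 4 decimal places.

0.1385

Under each hypothesis, the probability of the observed sequence is: P(data | bowl A) = (5/8)(4/7)(3/6)(2/5) = 0.071429; P(data | bowl B) = (8/11)(7/10)(3/9)(2/8) = 0.042424; P(data | bowl C) = (4/6)(3/5)(2/4)(1/3) = 0.066667; P(data | bowl D) = (8/12)(7/11)(4/10)(3/9) = 0.056566.
Weighting by the prior gives 1/9 · 0.071429 = 0.0079365, 2/9 · 0.042424 = 0.0094276, 2/9 · 0.066667 = 0.014815, 4/9 · 0.056566 = 0.02514; with total 0.057319.
Hence P(bowl A | data) = (0.0079365) / (0.057319) = 0.13846.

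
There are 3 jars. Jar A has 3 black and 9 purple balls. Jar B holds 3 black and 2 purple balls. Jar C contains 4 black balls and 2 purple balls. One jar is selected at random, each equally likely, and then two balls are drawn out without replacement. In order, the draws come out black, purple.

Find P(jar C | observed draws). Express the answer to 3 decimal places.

0.346

For each hypothesis, P(data | H) works out to: P(data | jar A) = (3/12)(9/11) = 0.20455; P(data | jar B) = (3/5)(2/4) = 0.3; P(data | jar C) = (4/6)(2/5) = 0.26667.
The prior-weighted likelihoods are 1/3 · 0.20455 = 0.068182, 1/3 · 0.3 = 0.1, 1/3 · 0.26667 = 0.088889; summing to 0.25707.
Therefore the posterior P(jar C | data) = (0.088889) / (0.25707) = 0.34578.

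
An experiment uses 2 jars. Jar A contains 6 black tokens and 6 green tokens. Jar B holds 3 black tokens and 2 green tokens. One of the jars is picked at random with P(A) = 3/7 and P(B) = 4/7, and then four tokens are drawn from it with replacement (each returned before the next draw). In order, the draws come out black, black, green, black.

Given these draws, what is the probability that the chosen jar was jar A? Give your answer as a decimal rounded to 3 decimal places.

The likelihood of the observed sequence under each hypothesis: P(data | jar A) = (6/12)(6/12)(6/12)(6/12) = 0.0625; P(data | jar B) = (3/5)(3/5)(2/5)(3/5) = 0.0864.
The prior-weighted likelihoods are 3/7 · 0.0625 = 0.026786, 4/7 · 0.0864 = 0.049371; these sum to 0.076157.
Hence P(jar A | data) = (0.026786) / (0.076157) = 0.35172.

0.352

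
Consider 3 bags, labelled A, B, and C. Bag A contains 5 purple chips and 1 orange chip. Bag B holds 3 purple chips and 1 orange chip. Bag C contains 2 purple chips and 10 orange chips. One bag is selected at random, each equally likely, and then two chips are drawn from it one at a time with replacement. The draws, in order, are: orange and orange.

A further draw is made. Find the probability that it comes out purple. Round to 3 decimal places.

0.237

Compute the likelihood of the observed sequence for each case: P(data | bag A) = (1/6)(1/6) = 1/36; P(data | bag B) = (1/4)(1/4) = 1/16; P(data | bag C) = (10/12)(10/12) = 25/36.
Weighting by the prior gives 1/3 · 1/36 = 1/108, 1/3 · 1/16 = 1/48, 1/3 · 25/36 = 25/108; these sum to 113/432.
The posterior is then P(bag A | data) = 4/113, P(bag B | data) = 9/113, P(bag C | data) = 100/113.
Averaging over the posterior, P(purple next | data) = (5/6)(4/113) + (3/4)(9/113) + (1/6)(100/113) = 107/452.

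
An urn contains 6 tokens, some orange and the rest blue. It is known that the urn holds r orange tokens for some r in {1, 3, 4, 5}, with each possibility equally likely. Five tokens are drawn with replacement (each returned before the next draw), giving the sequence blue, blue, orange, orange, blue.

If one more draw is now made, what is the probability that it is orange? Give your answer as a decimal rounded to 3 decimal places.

The likelihood of the observed sequence under each hypothesis: P(data | r = 1) = (5/6)(5/6)(1/6)(1/6)(5/6) = 0.016075; P(data | r = 3) = (3/6)(3/6)(3/6)(3/6)(3/6) = 0.03125; P(data | r = 4) = (2/6)(2/6)(4/6)(4/6)(2/6) = 0.016461; P(data | r = 5) = (1/6)(1/6)(5/6)(5/6)(1/6) = 0.003215.
Weighting by the prior gives 1/4 · 0.016075 = 0.0040188, 1/4 · 0.03125 = 0.0078125, 1/4 · 0.016461 = 0.0041152, 1/4 · 0.003215 = 0.00080376; summing to 0.01675.
Dividing through by the total gives posterior P(r = 1 | data) = 0.23992, P(r = 3 | data) = 0.46641, P(r = 4 | data) = 0.24568, P(r = 5 | data) = 0.047985.
The predictive probability is P(orange next | data) = (1/6)(0.23992) + (1/2)(0.46641) + (2/3)(0.24568) + (5/6)(0.047985) = 0.47697.

0.477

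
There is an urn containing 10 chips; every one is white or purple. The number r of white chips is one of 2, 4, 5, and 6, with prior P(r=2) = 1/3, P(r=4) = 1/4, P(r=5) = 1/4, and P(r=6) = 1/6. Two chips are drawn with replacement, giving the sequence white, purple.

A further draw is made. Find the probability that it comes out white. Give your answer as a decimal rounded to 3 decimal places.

Under each hypothesis, the probability of the observed sequence is: P(data | r = 2) = (2/10)(8/10) = 0.16; P(data | r = 4) = (4/10)(6/10) = 0.24; P(data | r = 5) = (5/10)(5/10) = 0.25; P(data | r = 6) = (6/10)(4/10) = 0.24.
Weighting by the prior gives 1/3 · 0.16 = 0.053333, 1/4 · 0.24 = 0.06, 1/4 · 0.25 = 0.0625, 1/6 · 0.24 = 0.04; summing to 0.21583.
Normalising, the posterior is P(r = 2 | data) = 0.2471, P(r = 4 | data) = 0.27799, P(r = 5 | data) = 0.28958, P(r = 6 | data) = 0.18533.
So P(white next | data) = Σ P(white next | H) P(H | data) = (1/5)(0.2471) + (2/5)(0.27799) + (1/2)(0.28958) + (3/5)(0.18533) = 0.4166.

0.417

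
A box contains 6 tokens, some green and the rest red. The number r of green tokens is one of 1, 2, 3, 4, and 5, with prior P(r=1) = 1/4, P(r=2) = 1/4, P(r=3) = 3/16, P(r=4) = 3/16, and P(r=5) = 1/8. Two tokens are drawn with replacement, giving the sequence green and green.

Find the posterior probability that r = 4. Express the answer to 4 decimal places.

0.3310

For each hypothesis, P(data | H) works out to: P(data | r = 1) = (1/6)(1/6) = 1/36; P(data | r = 2) = (2/6)(2/6) = 1/9; P(data | r = 3) = (3/6)(3/6) = 1/4; P(data | r = 4) = (4/6)(4/6) = 4/9; P(data | r = 5) = (5/6)(5/6) = 25/36.
The prior-weighted likelihoods are 1/4 · 1/36 = 1/144, 1/4 · 1/9 = 1/36, 3/16 · 1/4 = 3/64, 3/16 · 4/9 = 1/12, 1/8 · 25/36 = 25/288; these sum to 145/576.
By Bayes' rule, P(r = 4 | data) = (1/12) / (145/576) = 48/145.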